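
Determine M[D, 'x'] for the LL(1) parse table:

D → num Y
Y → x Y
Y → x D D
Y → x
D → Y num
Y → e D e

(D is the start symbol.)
To find M[D, 'x'], we find productions for D where 'x' is in the predict set (PREDICT(N → α) = (FIRST(α) \ {ε}) ∪ (FOLLOW(N) if α ⇒* ε)).

Relevant sets:
  FIRST(Y) = { 'e', 'x' }

D → num Y: PREDICT = { 'num' }
D → Y num: PREDICT = { 'e', 'x' }
  'x' is in predict set, so this production goes in M[D, 'x']

M[D, 'x'] = D → Y num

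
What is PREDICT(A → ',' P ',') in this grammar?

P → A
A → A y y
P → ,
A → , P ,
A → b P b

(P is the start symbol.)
PREDICT(A → ',' P ',') = (FIRST(RHS) \ {ε}) ∪ (FOLLOW(A) if ε ∈ FIRST(RHS), i.e. RHS ⇒* ε)
FIRST(',' P ',') = { ',' }
ε ∉ FIRST(',' P ','), so FOLLOW(A) is not added.
PREDICT(A → ',' P ',') = { ',' }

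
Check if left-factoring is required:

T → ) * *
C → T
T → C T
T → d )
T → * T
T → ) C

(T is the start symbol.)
Yes, T has productions with common prefix ')'

Left-factoring is needed when two productions for the same non-terminal
share a common prefix on the right-hand side.

Productions for T:
  T → ) * *
  T → C T
  T → d )
  T → * T
  T → ) C

Found common prefix ')' in productions for T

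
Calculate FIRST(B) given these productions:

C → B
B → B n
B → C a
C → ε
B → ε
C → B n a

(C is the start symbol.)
To compute FIRST(B), examine every production with B on the left-hand side, reading each right-hand side left to right until a non-nullable symbol is reached.

FIRST sets of the other non-terminals involved (by the same procedure, iterated to a fixed point):
  FIRST(C) = { 'a', 'n', ε }

From B → B n:
  - B is the symbol being defined: contributes nothing new
    B is nullable, so continue to the next symbol
  - n is a terminal: add 'n' and stop
From B → C a:
  - C is a non-terminal: add FIRST(C) \ {ε} = { 'a', 'n' }
    C is nullable, so continue to the next symbol
  - a is a terminal: add 'a' and stop
From B → ε:
  - ε-production, so ε ∈ FIRST(B)

Collecting: FIRST(B) = { 'a', 'n', ε }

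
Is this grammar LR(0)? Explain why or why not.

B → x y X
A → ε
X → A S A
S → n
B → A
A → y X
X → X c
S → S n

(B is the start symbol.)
A grammar is LR(0) if no state in the canonical LR(0) collection has:
  - both a shift item (dot before a terminal) and a complete item (shift-reduce conflict), or
  - two or more complete items (reduce-reduce conflict; the accept item [B' → B .] counts as a complete item here).

Augment with B' → B and build the canonical LR(0) collection (I0 = CLOSURE({[B' → . B]}), then GOTO on every symbol after a dot until no new states appear). It has 14 states:
  I0: { [A → . y X], [A → .], [B → . A], [B → . x y X], [B' → . B] }  — shift, reduce
  I1: { [B → A .] }  — reduce
  I2: { [B' → B .] }  — accept
  I3: { [B → x . y X] }  — shift
  I4: { [A → . y X], [A → .], [A → y . X], [X → . A S A], [X → . X c] }  — shift, reduce
  I5: { [S → . S n], [S → . n], [X → A . S A] }  — shift
  I6: { [A → y X .], [X → X . c] }  — shift, reduce
  I7: { [X → X c .] }  — reduce
  I8: { [A → . y X], [A → .], [S → S . n], [X → A S . A] }  — shift, reduce
  I9: { [S → n .] }  — reduce
  I10: { [X → A S A .] }  — reduce
  I11: { [S → S n .] }  — reduce
  I12: { [A → . y X], [A → .], [B → x y . X], [X → . A S A], [X → . X c] }  — shift, reduce
  I13: { [B → x y X .], [X → X . c] }  — shift, reduce

Conflict in state I0:
  Shift-reduce conflict between [A → .] and [A → . y X]
So the grammar is NOT LR(0).

Answer: No. Shift-reduce conflict between [A → .] and [A → . y X]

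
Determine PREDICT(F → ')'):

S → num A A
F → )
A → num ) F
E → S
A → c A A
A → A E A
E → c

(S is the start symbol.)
PREDICT(F → ')') = (FIRST(RHS) \ {ε}) ∪ (FOLLOW(F) if ε ∈ FIRST(RHS), i.e. RHS ⇒* ε)
FIRST(')') = { ')' }
ε ∉ FIRST(')'), so FOLLOW(F) is not added.
PREDICT(F → ')') = { ')' }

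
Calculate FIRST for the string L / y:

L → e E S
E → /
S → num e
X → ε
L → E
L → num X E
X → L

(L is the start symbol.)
{ '/', 'e', 'num' }

FIRST sets of the non-terminals involved (from the grammar, by fixed-point iteration):
  FIRST(L) = { '/', 'e', 'num' }

To compute FIRST(L / y), process the symbols left to right:
Symbol L is a non-terminal. Add FIRST(L) \ {ε} = { '/', 'e', 'num' }
L is not nullable (ε ∉ FIRST(L)), so stop here.
FIRST(L / y) = { '/', 'e', 'num' }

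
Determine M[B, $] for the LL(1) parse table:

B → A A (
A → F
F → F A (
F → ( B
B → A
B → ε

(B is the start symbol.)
B → ε

To find M[B, $], we find productions for B where $ is in the predict set (PREDICT(N → α) = (FIRST(α) \ {ε}) ∪ (FOLLOW(N) if α ⇒* ε)).

Relevant sets:
  FIRST(A) = { '(' }
  FOLLOW(B) = { $, '(' }

B → A A (: PREDICT = { '(' }
B → A: PREDICT = { '(' }
B → ε: PREDICT = { $, '(' }
  $ is in predict set, so this production goes in M[B, $]

M[B, $] = B → ε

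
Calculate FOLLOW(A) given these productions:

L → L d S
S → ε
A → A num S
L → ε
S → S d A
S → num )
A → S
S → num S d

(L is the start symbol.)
In A → A num S: A is followed by num S, add FIRST(num S) \ {ε} = { 'num' }
In S → S d A: A is at the end, add FOLLOW(S)

The FOLLOW sets referred to above (computed the same way, to a fixed point):
  FOLLOW(S) = { $, 'd', 'num' }

Taking the union: FOLLOW(A) = { $, 'd', 'num' }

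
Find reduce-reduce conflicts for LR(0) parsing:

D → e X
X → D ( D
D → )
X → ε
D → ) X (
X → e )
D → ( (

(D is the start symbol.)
Yes — I2: [D → ) .] vs [X → .]; I8: [D → ) .] vs [X → .]

Augment with D' → D and build the canonical LR(0) collection (I0 = CLOSURE({[D' → . D]}), then GOTO on every symbol after a dot until no new states appear). It has 14 states:
  I0: { [D → . ( (], [D → . ) X (], [D → . )], [D → . e X], [D' → . D] }  — shift
  I1: { [D → ( . (] }  — shift
  I2: { [D → ) . X (], [D → ) .], [D → . ( (], [D → . ) X (], [D → . )], [D → . e X], [X → . D ( D], [X → . e )], [X → .] }  — shift, 2 reduces
  I3: { [D' → D .] }  — accept
  I4: { [D → . ( (], [D → . ) X (], [D → . )], [D → . e X], [D → e . X], [X → . D ( D], [X → . e )], [X → .] }  — shift, reduce
  I5: { [X → D . ( D] }  — shift
  I6: { [D → e X .] }  — reduce
  I7: { [D → . ( (], [D → . ) X (], [D → . )], [D → . e X], [D → e . X], [X → . D ( D], [X → . e )], [X → .], [X → e . )] }  — shift, reduce
  I8: { [D → ) . X (], [D → ) .], [D → . ( (], [D → . ) X (], [D → . )], [D → . e X], [X → . D ( D], [X → . e )], [X → .], [X → e ) .] }  — shift, 3 reduces
  I9: { [D → ) X . (] }  — shift
  I10: { [D → ) X ( .] }  — reduce
  I11: { [D → . ( (], [D → . ) X (], [D → . )], [D → . e X], [X → D ( . D] }  — shift
  I12: { [X → D ( D .] }  — reduce
  I13: { [D → ( ( .] }  — reduce

I2 contains complete items [D → ) .], [X → .] — reduce-reduce conflict.
I8 contains complete items [D → ) .], [X → .], [X → e ) .] — reduce-reduce conflict.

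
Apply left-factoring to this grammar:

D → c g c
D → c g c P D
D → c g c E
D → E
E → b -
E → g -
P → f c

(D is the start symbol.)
Left-factoring transforms A → αβ₁ | αβ₂ into A → αA' and A' → β₁ | β₂
(α is the longest common prefix among the alternatives). Repeat until
no nonterminal has two alternatives with a common prefix.

Round 1: D has alternatives sharing prefix 'c g c'. Introduce D': D → c g c D'
  Add: D' → ε
  Add: D' → P D
  Add: D' → E

No remaining common prefixes — done.

Resulting grammar:
D → c g c D'
D' → ε
D' → P D
D' → E
D → E
E → b -
E → g -
P → f c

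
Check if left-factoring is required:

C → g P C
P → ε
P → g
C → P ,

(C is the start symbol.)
Left-factoring is needed when two productions for the same non-terminal
share a common prefix on the right-hand side.

Productions for C:
  C → g P C
  C → P ,
Productions for P:
  P → ε
  P → g

No common prefixes found.

Answer: No, left-factoring is not needed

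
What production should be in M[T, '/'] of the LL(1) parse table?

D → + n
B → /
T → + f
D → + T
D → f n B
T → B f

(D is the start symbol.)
To find M[T, '/'], we find productions for T where '/' is in the predict set (PREDICT(N → α) = (FIRST(α) \ {ε}) ∪ (FOLLOW(N) if α ⇒* ε)).

Relevant sets:
  FIRST(B) = { '/' }

T → + f: PREDICT = { '+' }
T → B f: PREDICT = { '/' }
  '/' is in predict set, so this production goes in M[T, '/']

M[T, '/'] = T → B f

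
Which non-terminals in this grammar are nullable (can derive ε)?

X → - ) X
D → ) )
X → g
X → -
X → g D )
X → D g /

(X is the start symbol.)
A non-terminal is nullable if it can derive ε (the empty string): either it has an ε-production, or it has a production whose right-hand side consists entirely of nullable non-terminals.

There are no ε-productions, so no non-terminal can derive ε.
No non-terminals are nullable.

Answer: None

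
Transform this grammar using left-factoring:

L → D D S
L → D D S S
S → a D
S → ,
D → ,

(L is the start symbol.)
Left-factoring transforms A → αβ₁ | αβ₂ into A → αA' and A' → β₁ | β₂
(α is the longest common prefix among the alternatives). Repeat until
no nonterminal has two alternatives with a common prefix.

Round 1: L has alternatives sharing prefix 'D D S'. Introduce L': L → D D S L'
  Add: L' → ε
  Add: L' → S

No remaining common prefixes — done.

Resulting grammar:
L → D D S L'
L' → ε
L' → S
S → a D
S → ,
D → ,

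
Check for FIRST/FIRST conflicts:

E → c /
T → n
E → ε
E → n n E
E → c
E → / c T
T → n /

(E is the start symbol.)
Productions for E:
  E → c /: FIRST = { 'c' }
  E → ε: FIRST = { ε }
  E → n n E: FIRST = { 'n' }
  E → c: FIRST = { 'c' }
  E → / c T: FIRST = { '/' }
Productions for T:
  T → n: FIRST = { 'n' }
  T → n /: FIRST = { 'n' }

Conflict for E: E → c / and E → c
  Overlap: { 'c' }
Conflict for T: T → n and T → n /
  Overlap: { 'n' }

Answer: Yes. E → c '/' / E → c on { 'c' }; T → n / T → n '/' on { 'n' }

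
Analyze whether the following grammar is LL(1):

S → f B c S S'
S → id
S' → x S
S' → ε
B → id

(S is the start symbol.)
A grammar is LL(1) if for each non-terminal N with multiple productions, the predict sets of those productions are pairwise disjoint, where PREDICT(N → α) = (FIRST(α) \ {ε}) ∪ (FOLLOW(N) if α ⇒* ε).

Relevant sets:
  FOLLOW(S') = { $, 'x' }

For S:
  PREDICT(S → f B c S S') = { 'f' }
  PREDICT(S → id) = { 'id' }
For S':
  PREDICT(S' → x S) = { 'x' }
  PREDICT(S' → ε) = { $, 'x' }
B has a single production, so nothing to check there.

Conflict found: Predict set conflict for S': { 'x' }
The grammar is NOT LL(1).

Answer: No. Predict set conflict for S': { 'x' }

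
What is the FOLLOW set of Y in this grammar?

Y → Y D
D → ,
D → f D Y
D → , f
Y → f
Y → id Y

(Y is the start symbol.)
{ $, ',', 'f', 'id' }

To compute FOLLOW(Y), find every occurrence of Y on a right-hand side N → α Y β: add FIRST(β) \ {ε}, and if β is empty or nullable also add FOLLOW(N). Iterate to a fixed point.

Y is the start symbol, so $ ∈ FOLLOW(Y).
In Y → Y D: Y is followed by D, add FIRST(D) \ {ε} = { ',', 'f' }
In D → f D Y: Y is at the end, add FOLLOW(D)
In Y → id Y: Y is at the end; this adds FOLLOW(Y) to itself — nothing new

The FOLLOW sets referred to above (computed the same way, to a fixed point):
  FOLLOW(D) = { $, ',', 'f', 'id' }

Taking the union: FOLLOW(Y) = { $, ',', 'f', 'id' }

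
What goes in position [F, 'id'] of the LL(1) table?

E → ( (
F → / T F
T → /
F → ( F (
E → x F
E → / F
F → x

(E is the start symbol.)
To find M[F, 'id'], we find productions for F where 'id' is in the predict set (PREDICT(N → α) = (FIRST(α) \ {ε}) ∪ (FOLLOW(N) if α ⇒* ε)).

F → / T F: PREDICT = { '/' }
F → ( F (: PREDICT = { '(' }
F → x: PREDICT = { 'x' }

M[F, 'id'] is empty (no production applies)

Answer: Empty (error entry)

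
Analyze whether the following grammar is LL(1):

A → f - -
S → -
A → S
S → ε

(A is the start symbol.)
Yes, the grammar is LL(1).

Relevant sets:
  FIRST(S) = { '-', ε }
  FOLLOW(A) = { $ }
  FOLLOW(S) = { $ }

For A:
  PREDICT(A → f '-' '-') = { 'f' }
  PREDICT(A → S) = { $, '-' }
For S:
  PREDICT(S → '-') = { '-' }
  PREDICT(S → ε) = { $ }

All predict sets are disjoint. The grammar IS LL(1).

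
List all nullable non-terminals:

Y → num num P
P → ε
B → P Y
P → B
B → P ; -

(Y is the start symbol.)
ε-productions: P → ε
So P is immediately nullable.
No further non-terminal can be added: every production for the remaining non-terminals contains a terminal or a non-nullable non-terminal.
Nullable = { 'P' }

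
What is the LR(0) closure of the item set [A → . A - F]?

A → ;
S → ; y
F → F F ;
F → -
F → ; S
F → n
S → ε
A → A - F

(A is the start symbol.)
{ [A → . ;], [A → . A - F] }

To compute CLOSURE, for each item [A → α.Bβ] where B is a non-terminal, add [B → .γ] for all productions B → γ; repeat for the newly added items until nothing changes.

Start with: [A → . A - F]
  [A → . A - F] has the dot before A: add [A → . ;]
No further items can be added.

CLOSURE = { [A → . ;], [A → . A - F] }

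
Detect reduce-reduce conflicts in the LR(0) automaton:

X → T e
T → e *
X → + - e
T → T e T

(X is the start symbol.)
No reduce-reduce conflicts

A reduce-reduce conflict occurs when an LR(0) state has two complete items [A → α .] and [B → β .] — both call for a reduction, and with no lookahead the parser cannot choose between them.

Augment with X' → X and build the canonical LR(0) collection (I0 = CLOSURE({[X' → . X]}), then GOTO on every symbol after a dot until no new states appear). It has 11 states:
  I0: { [T → . T e T], [T → . e *], [X → . + - e], [X → . T e], [X' → . X] }  — shift
  I1: { [X → + . - e] }  — shift
  I2: { [T → T . e T], [X → T . e] }  — shift
  I3: { [X' → X .] }  — accept
  I4: { [T → e . *] }  — shift
  I5: { [T → e * .] }  — reduce
  I6: { [T → . T e T], [T → . e *], [T → T e . T], [X → T e .] }  — shift, reduce
  I7: { [T → T . e T], [T → T e T .] }  — shift, reduce
  I8: { [T → . T e T], [T → . e *], [T → T e . T] }  — shift
  I9: { [X → + - . e] }  — shift
  I10: { [X → + - e .] }  — reduce

No state contains more than one complete item.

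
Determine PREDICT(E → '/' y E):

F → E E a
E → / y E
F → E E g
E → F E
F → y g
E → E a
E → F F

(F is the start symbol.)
PREDICT(E → '/' y E) = (FIRST(RHS) \ {ε}) ∪ (FOLLOW(E) if ε ∈ FIRST(RHS), i.e. RHS ⇒* ε)
FIRST('/' y E) = { '/' }
ε ∉ FIRST('/' y E), so FOLLOW(E) is not added.
PREDICT(E → '/' y E) = { '/' }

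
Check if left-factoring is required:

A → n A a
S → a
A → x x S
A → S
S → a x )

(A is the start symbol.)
Yes, S has productions with common prefix 'a'

Left-factoring is needed when two productions for the same non-terminal
share a common prefix on the right-hand side.

Productions for A:
  A → n A a
  A → x x S
  A → S
Productions for S:
  S → a
  S → a x )

Found common prefix 'a' in productions for S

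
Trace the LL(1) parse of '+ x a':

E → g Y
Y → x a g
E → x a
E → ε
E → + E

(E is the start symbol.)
LL(1) parsing maintains a stack (initially the start symbol over $) and the input. At each step: if the stack top is a terminal, match it against the current input token; if it is a non-terminal N, replace it with the RHS of M[N, lookahead] (the unique production whose predict set contains the lookahead).

Stack is shown with the top on the left.

Stack  Input    Action
----------------------
E $    + x a $  output E → + E
+ E $  + x a $  match '+'
E $    x a $    output E → x a
x a $  x a $    match 'x'
a $    a $      match 'a'
$      $        accept

The string is accepted.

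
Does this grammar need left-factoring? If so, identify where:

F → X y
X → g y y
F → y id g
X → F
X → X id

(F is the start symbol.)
No, left-factoring is not needed

Left-factoring is needed when two productions for the same non-terminal
share a common prefix on the right-hand side.

Productions for F:
  F → X y
  F → y id g
Productions for X:
  X → g y y
  X → F
  X → X id

No common prefixes found.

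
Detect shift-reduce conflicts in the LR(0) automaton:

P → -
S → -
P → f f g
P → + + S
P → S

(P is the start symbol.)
No shift-reduce conflicts

Augment with P' → P and build the canonical LR(0) collection (I0 = CLOSURE({[P' → . P]}), then GOTO on every symbol after a dot until no new states appear). It has 11 states:
  I0: { [P → . + + S], [P → . -], [P → . S], [P → . f f g], [P' → . P], [S → . -] }  — shift
  I1: { [P → + . + S] }  — shift
  I2: { [P → - .], [S → - .] }  — 2 reduces
  I3: { [P' → P .] }  — accept
  I4: { [P → S .] }  — reduce
  I5: { [P → f . f g] }  — shift
  I6: { [P → f f . g] }  — shift
  I7: { [P → f f g .] }  — reduce
  I8: { [P → + + . S], [S → . -] }  — shift
  I9: { [S → - .] }  — reduce
  I10: { [P → + + S .] }  — reduce

No state contains both a complete item and a shift item.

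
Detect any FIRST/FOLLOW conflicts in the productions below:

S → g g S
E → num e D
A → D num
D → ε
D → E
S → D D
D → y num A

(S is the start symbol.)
Yes. D → E with FOLLOW(D) on { 'num' }; D → y num A with FOLLOW(D) on { 'y' }

A FIRST/FOLLOW conflict occurs when a non-terminal N has a nullable alternative N → β (β ⇒* ε) and another alternative N → α with FIRST(α) ∩ FOLLOW(N) ≠ ∅: on such a lookahead the parser cannot decide between expanding α and letting N vanish via β.

Nullable non-terminals: D, S.
FIRST sets used below: FIRST(E) = { 'num' }, FIRST(D) = { 'num', 'y', ε }

D: nullable alternative(s) D → ε; FOLLOW(D) = { $, 'num', 'y' }
  D → ε: FIRST \ {ε} = { } — this is the only nullable alternative, skip
  D → E: FIRST \ {ε} = { 'num' } — overlaps FOLLOW(D) on { 'num' }: CONFLICT
  D → y num A: FIRST \ {ε} = { 'y' } — overlaps FOLLOW(D) on { 'y' }: CONFLICT

S: nullable alternative(s) S → D D; FOLLOW(S) = { $ }
  S → g g S: FIRST \ {ε} = { 'g' } — disjoint from FOLLOW(S)
  S → D D: FIRST \ {ε} = { 'num', 'y' } — this is the only nullable alternative, skip

A, E have no nullable alternative, so no FIRST/FOLLOW check is needed there.

So the grammar has 2 FIRST/FOLLOW conflicts (marked CONFLICT above).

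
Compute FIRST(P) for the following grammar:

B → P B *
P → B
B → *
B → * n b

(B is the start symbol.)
FIRST sets of the other non-terminals involved (by the same procedure, iterated to a fixed point):
  FIRST(B) = { '*' }

From P → B:
  - B is a non-terminal: add FIRST(B) \ {ε} = { '*' }
    B is not nullable, so stop

Collecting: FIRST(P) = { '*' }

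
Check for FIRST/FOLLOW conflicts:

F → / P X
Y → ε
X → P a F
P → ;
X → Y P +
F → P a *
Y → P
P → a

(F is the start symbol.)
A FIRST/FOLLOW conflict occurs when a non-terminal N has a nullable alternative N → β (β ⇒* ε) and another alternative N → α with FIRST(α) ∩ FOLLOW(N) ≠ ∅: on such a lookahead the parser cannot decide between expanding α and letting N vanish via β.

Nullable non-terminals: Y.
FIRST sets used below: FIRST(P) = { ';', 'a' }

Y: nullable alternative(s) Y → ε; FOLLOW(Y) = { ';', 'a' }
  Y → ε: FIRST \ {ε} = { } — this is the only nullable alternative, skip
  Y → P: FIRST \ {ε} = { ';', 'a' } — overlaps FOLLOW(Y) on { ';', 'a' }: CONFLICT

F, P, X have no nullable alternative, so no FIRST/FOLLOW check is needed there.

So the grammar has 1 FIRST/FOLLOW conflict (marked CONFLICT above).

Answer: Yes. Y → P with FOLLOW(Y) on { ';', 'a' }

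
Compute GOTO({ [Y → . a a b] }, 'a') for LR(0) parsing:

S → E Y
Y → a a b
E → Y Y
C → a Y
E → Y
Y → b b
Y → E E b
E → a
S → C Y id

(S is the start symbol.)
{ [Y → a . a b] }

GOTO(I, 'a') = CLOSURE({ [A → αX.β] : [A → α.Xβ] ∈ I, X = 'a' })

Items with dot before 'a', with the dot advanced:
  [Y → . a a b] → [Y → a . a b]
Closure adds nothing (no advanced item has the dot before a non-terminal).

GOTO = { [Y → a . a b] }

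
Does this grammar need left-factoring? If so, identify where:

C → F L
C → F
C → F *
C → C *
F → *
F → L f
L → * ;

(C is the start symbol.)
Yes, C has productions with common prefix 'F'

Left-factoring is needed when two productions for the same non-terminal
share a common prefix on the right-hand side.

Productions for C:
  C → F L
  C → F
  C → F *
  C → C *
Productions for F:
  F → *
  F → L f

Found common prefix 'F' in productions for C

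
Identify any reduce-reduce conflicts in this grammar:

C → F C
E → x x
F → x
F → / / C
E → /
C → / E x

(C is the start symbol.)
A reduce-reduce conflict occurs when an LR(0) state has two complete items [A → α .] and [B → β .] — both call for a reduction, and with no lookahead the parser cannot choose between them.

Augment with C' → C and build the canonical LR(0) collection (I0 = CLOSURE({[C' → . C]}), then GOTO on every symbol after a dot until no new states appear). It has 12 states:
  I0: { [C → . / E x], [C → . F C], [C' → . C], [F → . / / C], [F → . x] }  — shift
  I1: { [C → / . E x], [E → . /], [E → . x x], [F → / . / C] }  — shift
  I2: { [C' → C .] }  — accept
  I3: { [C → . / E x], [C → . F C], [C → F . C], [F → . / / C], [F → . x] }  — shift
  I4: { [F → x .] }  — reduce
  I5: { [C → F C .] }  — reduce
  I6: { [C → . / E x], [C → . F C], [E → / .], [F → . / / C], [F → . x], [F → / / . C] }  — shift, reduce
  I7: { [C → / E . x] }  — shift
  I8: { [E → x . x] }  — shift
  I9: { [E → x x .] }  — reduce
  I10: { [C → / E x .] }  — reduce
  I11: { [F → / / C .] }  — reduce

No state contains more than one complete item.

Answer: No reduce-reduce conflicts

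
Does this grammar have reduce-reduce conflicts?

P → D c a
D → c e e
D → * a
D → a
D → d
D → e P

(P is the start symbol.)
No reduce-reduce conflicts

Augment with P' → P and build the canonical LR(0) collection (I0 = CLOSURE({[P' → . P]}), then GOTO on every symbol after a dot until no new states appear). It has 14 states:
  I0: { [D → . * a], [D → . a], [D → . c e e], [D → . d], [D → . e P], [P → . D c a], [P' → . P] }  — shift
  I1: { [D → * . a] }  — shift
  I2: { [P → D . c a] }  — shift
  I3: { [P' → P .] }  — accept
  I4: { [D → a .] }  — reduce
  I5: { [D → c . e e] }  — shift
  I6: { [D → d .] }  — reduce
  I7: { [D → . * a], [D → . a], [D → . c e e], [D → . d], [D → . e P], [D → e . P], [P → . D c a] }  — shift
  I8: { [D → e P .] }  — reduce
  I9: { [D → c e . e] }  — shift
  I10: { [D → c e e .] }  — reduce
  I11: { [P → D c . a] }  — shift
  I12: { [P → D c a .] }  — reduce
  I13: { [D → * a .] }  — reduce

No state contains more than one complete item.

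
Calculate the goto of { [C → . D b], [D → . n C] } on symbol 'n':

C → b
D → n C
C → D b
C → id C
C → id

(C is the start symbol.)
GOTO(I, 'n') = CLOSURE({ [A → αX.β] : [A → α.Xβ] ∈ I, X = 'n' })

Items with dot before 'n', with the dot advanced:
  [D → . n C] → [D → n . C]
Closure of the advanced items:
  [D → n . C] has the dot before C: add [C → . b], [C → . D b], [C → . id C], [C → . id]
  [C → . D b] has the dot before D: add [D → . n C]

GOTO = { [C → . D b], [C → . b], [C → . id C], [C → . id], [D → . n C], [D → n . C] }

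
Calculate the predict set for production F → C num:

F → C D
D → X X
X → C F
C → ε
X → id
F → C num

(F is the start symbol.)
{ 'num' }

PREDICT(F → C num) = (FIRST(RHS) \ {ε}) ∪ (FOLLOW(F) if ε ∈ FIRST(RHS), i.e. RHS ⇒* ε)
FIRST(C) = { ε }
FIRST(C num) = { 'num' }
ε ∉ FIRST(C num), so FOLLOW(F) is not added.
PREDICT(F → C num) = { 'num' }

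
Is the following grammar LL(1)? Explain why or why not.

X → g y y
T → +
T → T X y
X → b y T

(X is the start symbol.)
No. Predict set conflict for T: { '+' }

Relevant sets:
  FIRST(T) = { '+' }

For X:
  PREDICT(X → g y y) = { 'g' }
  PREDICT(X → b y T) = { 'b' }
For T:
  PREDICT(T → '+') = { '+' }
  PREDICT(T → T X y) = { '+' }

Conflict found: Predict set conflict for T: { '+' }
The grammar is NOT LL(1).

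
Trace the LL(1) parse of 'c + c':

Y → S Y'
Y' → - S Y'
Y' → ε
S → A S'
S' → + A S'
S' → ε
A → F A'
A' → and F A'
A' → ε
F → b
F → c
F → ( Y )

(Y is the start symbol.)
LL(1) parsing maintains a stack (initially the start symbol over $) and the input. At each step: if the stack top is a terminal, match it against the current input token; if it is a non-terminal N, replace it with the RHS of M[N, lookahead] (the unique production whose predict set contains the lookahead).

Stack is shown with the top on the left.

Stack         Input    Action
-----------------------------
Y $           c + c $  output Y → S Y'
S Y' $        c + c $  output S → A S'
A S' Y' $     c + c $  output A → F A'
F A' S' Y' $  c + c $  output F → c
c A' S' Y' $  c + c $  match 'c'
A' S' Y' $    + c $    output A' → ε
S' Y' $       + c $    output S' → + A S'
+ A S' Y' $   + c $    match '+'
A S' Y' $     c $      output A → F A'
F A' S' Y' $  c $      output F → c
c A' S' Y' $  c $      match 'c'
A' S' Y' $    $        output A' → ε
S' Y' $       $        output S' → ε
Y' $          $        output Y' → ε
$             $        accept

The string is accepted.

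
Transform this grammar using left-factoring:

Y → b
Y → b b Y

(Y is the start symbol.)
Y → b Y'
Y' → ε
Y' → b Y

Left-factoring transforms A → αβ₁ | αβ₂ into A → αA' and A' → β₁ | β₂
(α is the longest common prefix among the alternatives). Repeat until
no nonterminal has two alternatives with a common prefix.

Round 1: Y has alternatives sharing prefix 'b'. Introduce Y': Y → b Y'
  Add: Y' → ε
  Add: Y' → b Y

No remaining common prefixes — done.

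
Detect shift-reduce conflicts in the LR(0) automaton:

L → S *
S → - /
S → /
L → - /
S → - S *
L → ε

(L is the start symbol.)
A shift-reduce conflict occurs when an LR(0) state has both:
  - a complete (reduce) item [A → α .] (dot at the end), and
  - a shift item [B → β . c γ] (dot before a terminal).

Augment with L' → L and build the canonical LR(0) collection (I0 = CLOSURE({[L' → . L]}), then GOTO on every symbol after a dot until no new states appear). It has 11 states:
  I0: { [L → . - /], [L → . S *], [L → .], [L' → . L], [S → . - /], [S → . - S *], [S → . /] }  — shift, reduce
  I1: { [L → - . /], [S → - . /], [S → - . S *], [S → . - /], [S → . - S *], [S → . /] }  — shift
  I2: { [S → / .] }  — reduce
  I3: { [L' → L .] }  — accept
  I4: { [L → S . *] }  — shift
  I5: { [L → S * .] }  — reduce
  I6: { [S → - . /], [S → - . S *], [S → . - /], [S → . - S *], [S → . /] }  — shift
  I7: { [L → - / .], [S → - / .], [S → / .] }  — 3 reduces
  I8: { [S → - S . *] }  — shift
  I9: { [S → - S * .] }  — reduce
  I10: { [S → - / .], [S → / .] }  — 2 reduces

I0 contains reduce item [L → .] and shift items [L → . - /], [S → . - /], [S → . - S *], [S → . /] — shift-reduce conflict.

Answer: Yes — I0: [L → .] vs [L → . - /]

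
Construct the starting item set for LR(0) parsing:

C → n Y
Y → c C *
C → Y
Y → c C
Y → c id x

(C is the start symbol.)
{ [C → . Y], [C → . n Y], [C' → . C], [Y → . c C *], [Y → . c C], [Y → . c id x] }

First, augment the grammar with C' → C
I₀ = CLOSURE({ [C' → . C] }):
  [C' → . C] has the dot before C: add [C → . n Y], [C → . Y]
  [C → . Y] has the dot before Y: add [Y → . c C *], [Y → . c C], [Y → . c id x]
No further items can be added.

I₀ = { [C → . Y], [C → . n Y], [C' → . C], [Y → . c C *], [Y → . c C], [Y → . c id x] }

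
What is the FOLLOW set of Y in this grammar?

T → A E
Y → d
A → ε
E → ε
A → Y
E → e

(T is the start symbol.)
In A → Y: Y is at the end, add FOLLOW(A)

The FOLLOW sets referred to above (computed the same way, to a fixed point):
  FOLLOW(A) = { $, 'e' }

Taking the union: FOLLOW(Y) = { $, 'e' }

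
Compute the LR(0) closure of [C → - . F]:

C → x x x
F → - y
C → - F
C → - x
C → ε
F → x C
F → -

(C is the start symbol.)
{ [C → - . F], [F → . - y], [F → . -], [F → . x C] }

Start with: [C → - . F]
  [C → - . F] has the dot before F: add [F → . - y], [F → . x C], [F → . -]
No further items can be added.

CLOSURE = { [C → - . F], [F → . - y], [F → . -], [F → . x C] }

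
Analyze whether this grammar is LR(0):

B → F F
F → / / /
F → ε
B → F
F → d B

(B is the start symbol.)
A grammar is LR(0) if no state in the canonical LR(0) collection has:
  - both a shift item (dot before a terminal) and a complete item (shift-reduce conflict), or
  - two or more complete items (reduce-reduce conflict; the accept item [B' → B .] counts as a complete item here).

Augment with B' → B and build the canonical LR(0) collection (I0 = CLOSURE({[B' → . B]}), then GOTO on every symbol after a dot until no new states appear). It has 9 states:
  I0: { [B → . F F], [B → . F], [B' → . B], [F → . / / /], [F → . d B], [F → .] }  — shift, reduce
  I1: { [F → / . / /] }  — shift
  I2: { [B' → B .] }  — accept
  I3: { [B → F . F], [B → F .], [F → . / / /], [F → . d B], [F → .] }  — shift, 2 reduces
  I4: { [B → . F F], [B → . F], [F → . / / /], [F → . d B], [F → .], [F → d . B] }  — shift, reduce
  I5: { [F → d B .] }  — reduce
  I6: { [B → F F .] }  — reduce
  I7: { [F → / / . /] }  — shift
  I8: { [F → / / / .] }  — reduce

Conflict in state I0:
  Shift-reduce conflict between [F → .] and [F → . / / /]
So the grammar is NOT LR(0).

Answer: No. Shift-reduce conflict between [F → .] and [F → . / / /]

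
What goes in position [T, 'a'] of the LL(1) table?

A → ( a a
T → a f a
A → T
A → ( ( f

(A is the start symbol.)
To find M[T, 'a'], we find productions for T where 'a' is in the predict set (PREDICT(N → α) = (FIRST(α) \ {ε}) ∪ (FOLLOW(N) if α ⇒* ε)).

T → a f a: PREDICT = { 'a' }
  'a' is in predict set, so this production goes in M[T, 'a']

M[T, 'a'] = T → a f a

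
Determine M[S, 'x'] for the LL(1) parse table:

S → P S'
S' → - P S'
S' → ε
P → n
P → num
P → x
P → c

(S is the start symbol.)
To find M[S, 'x'], we find productions for S where 'x' is in the predict set (PREDICT(N → α) = (FIRST(α) \ {ε}) ∪ (FOLLOW(N) if α ⇒* ε)).

Relevant sets:
  FIRST(P) = { 'c', 'n', 'num', 'x' }

S → P S': PREDICT = { 'c', 'n', 'num', 'x' }
  'x' is in predict set, so this production goes in M[S, 'x']

M[S, 'x'] = S → P S'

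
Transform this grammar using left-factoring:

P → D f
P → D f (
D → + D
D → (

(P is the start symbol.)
Left-factoring transforms A → αβ₁ | αβ₂ into A → αA' and A' → β₁ | β₂
(α is the longest common prefix among the alternatives). Repeat until
no nonterminal has two alternatives with a common prefix.

Round 1: P has alternatives sharing prefix 'D f'. Introduce P': P → D f P'
  Add: P' → ε
  Add: P' → (

No remaining common prefixes — done.

Resulting grammar:
P → D f P'
P' → ε
P' → (
D → + D
D → (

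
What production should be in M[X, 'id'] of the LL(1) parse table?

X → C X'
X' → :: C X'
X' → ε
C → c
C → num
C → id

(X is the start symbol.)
To find M[X, 'id'], we find productions for X where 'id' is in the predict set (PREDICT(N → α) = (FIRST(α) \ {ε}) ∪ (FOLLOW(N) if α ⇒* ε)).

Relevant sets:
  FIRST(C) = { 'c', 'id', 'num' }

X → C X': PREDICT = { 'c', 'id', 'num' }
  'id' is in predict set, so this production goes in M[X, 'id']

M[X, 'id'] = X → C X'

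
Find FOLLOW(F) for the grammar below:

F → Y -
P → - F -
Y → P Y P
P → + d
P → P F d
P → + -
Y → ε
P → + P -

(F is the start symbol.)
To compute FOLLOW(F), find every occurrence of F on a right-hand side N → α F β: add FIRST(β) \ {ε}, and if β is empty or nullable also add FOLLOW(N). Iterate to a fixed point.

F is the start symbol, so $ ∈ FOLLOW(F).
In P → - F -: F is followed by '-', add FIRST('-') \ {ε} = { '-' }
In P → P F d: F is followed by d, add FIRST(d) \ {ε} = { 'd' }

Taking the union: FOLLOW(F) = { $, '-', 'd' }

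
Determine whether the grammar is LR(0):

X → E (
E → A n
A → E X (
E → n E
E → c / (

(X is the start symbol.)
A grammar is LR(0) if no state in the canonical LR(0) collection has:
  - both a shift item (dot before a terminal) and a complete item (shift-reduce conflict), or
  - two or more complete items (reduce-reduce conflict; the accept item [X' → X .] counts as a complete item here).

Augment with X' → X and build the canonical LR(0) collection (I0 = CLOSURE({[X' → . X]}), then GOTO on every symbol after a dot until no new states appear). It has 13 states:
  I0: { [A → . E X (], [E → . A n], [E → . c / (], [E → . n E], [X → . E (], [X' → . X] }  — shift
  I1: { [E → A . n] }  — shift
  I2: { [A → . E X (], [A → E . X (], [E → . A n], [E → . c / (], [E → . n E], [X → . E (], [X → E . (] }  — shift
  I3: { [X' → X .] }  — accept
  I4: { [E → c . / (] }  — shift
  I5: { [A → . E X (], [E → . A n], [E → . c / (], [E → . n E], [E → n . E] }  — shift
  I6: { [A → . E X (], [A → E . X (], [E → . A n], [E → . c / (], [E → . n E], [E → n E .], [X → . E (] }  — shift, reduce
  I7: { [A → E X . (] }  — shift
  I8: { [A → E X ( .] }  — reduce
  I9: { [E → c / . (] }  — shift
  I10: { [E → c / ( .] }  — reduce
  I11: { [X → E ( .] }  — reduce
  I12: { [E → A n .] }  — reduce

Conflict in state I6:
  Shift-reduce conflict between [E → n E .] and [E → . c / (]
So the grammar is NOT LR(0).

Answer: No. Shift-reduce conflict between [E → n E .] and [E → . c / (]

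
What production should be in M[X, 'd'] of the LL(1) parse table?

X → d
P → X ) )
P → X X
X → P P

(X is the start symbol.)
X → d, X → P P

To find M[X, 'd'], we find productions for X where 'd' is in the predict set (PREDICT(N → α) = (FIRST(α) \ {ε}) ∪ (FOLLOW(N) if α ⇒* ε)).

Relevant sets:
  FIRST(P) = { 'd' }

X → d: PREDICT = { 'd' }
  'd' is in predict set, so this production goes in M[X, 'd']
X → P P: PREDICT = { 'd' }
  'd' is in predict set, so this production goes in M[X, 'd']

M[X, 'd'] = X → d, X → P P  (a multiply-defined cell — the grammar is not LL(1))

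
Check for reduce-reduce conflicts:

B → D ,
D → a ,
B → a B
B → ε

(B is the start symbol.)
No reduce-reduce conflicts

A reduce-reduce conflict occurs when an LR(0) state has two complete items [A → α .] and [B → β .] — both call for a reduction, and with no lookahead the parser cannot choose between them.

Augment with B' → B and build the canonical LR(0) collection (I0 = CLOSURE({[B' → . B]}), then GOTO on every symbol after a dot until no new states appear). It has 7 states:
  I0: { [B → . D ,], [B → . a B], [B → .], [B' → . B], [D → . a ,] }  — shift, reduce
  I1: { [B' → B .] }  — accept
  I2: { [B → D . ,] }  — shift
  I3: { [B → . D ,], [B → . a B], [B → .], [B → a . B], [D → . a ,], [D → a . ,] }  — shift, reduce
  I4: { [D → a , .] }  — reduce
  I5: { [B → a B .] }  — reduce
  I6: { [B → D , .] }  — reduce

No state contains more than one complete item.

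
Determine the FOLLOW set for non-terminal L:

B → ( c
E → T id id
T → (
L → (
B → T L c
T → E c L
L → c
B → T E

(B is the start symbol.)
To compute FOLLOW(L), find every occurrence of L on a right-hand side N → α L β: add FIRST(β) \ {ε}, and if β is empty or nullable also add FOLLOW(N). Iterate to a fixed point.

In B → T L c: L is followed by c, add FIRST(c) \ {ε} = { 'c' }
In T → E c L: L is at the end, add FOLLOW(T)

The FOLLOW sets referred to above (computed the same way, to a fixed point):
  FOLLOW(T) = { '(', 'c', 'id' }

Taking the union: FOLLOW(L) = { '(', 'c', 'id' }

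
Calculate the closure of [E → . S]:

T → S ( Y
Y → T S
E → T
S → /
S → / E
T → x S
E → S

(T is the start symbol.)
Start with: [E → . S]
  [E → . S] has the dot before S: add [S → . /], [S → . / E]
No further items can be added.

CLOSURE = { [E → . S], [S → . / E], [S → . /] }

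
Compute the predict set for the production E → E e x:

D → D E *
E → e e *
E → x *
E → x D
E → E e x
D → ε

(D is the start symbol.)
PREDICT(E → E e x) = (FIRST(RHS) \ {ε}) ∪ (FOLLOW(E) if ε ∈ FIRST(RHS), i.e. RHS ⇒* ε)
FIRST(E) = { 'e', 'x' }
FIRST(E e x) = { 'e', 'x' }
ε ∉ FIRST(E e x), so FOLLOW(E) is not added.
PREDICT(E → E e x) = { 'e', 'x' }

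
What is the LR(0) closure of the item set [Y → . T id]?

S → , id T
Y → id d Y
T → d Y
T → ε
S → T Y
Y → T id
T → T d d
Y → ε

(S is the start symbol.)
{ [T → . T d d], [T → . d Y], [T → .], [Y → . T id] }

To compute CLOSURE, for each item [A → α.Bβ] where B is a non-terminal, add [B → .γ] for all productions B → γ; repeat for the newly added items until nothing changes.

Start with: [Y → . T id]
  [Y → . T id] has the dot before T: add [T → . d Y], [T → .], [T → . T d d]
No further items can be added.

CLOSURE = { [T → . T d d], [T → . d Y], [T → .], [Y → . T id] }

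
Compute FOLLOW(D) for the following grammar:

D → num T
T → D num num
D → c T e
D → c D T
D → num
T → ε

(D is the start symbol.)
{ $, 'c', 'num' }

To compute FOLLOW(D), find every occurrence of D on a right-hand side N → α D β: add FIRST(β) \ {ε}, and if β is empty or nullable also add FOLLOW(N). Iterate to a fixed point.

D is the start symbol, so $ ∈ FOLLOW(D).
In T → D num num: D is followed by num num, add FIRST(num num) \ {ε} = { 'num' }
In D → c D T: D is followed by T, add FIRST(T) \ {ε} = { 'c', 'num' }
  T is nullable, so FOLLOW(D) is also included — that is the set being defined, nothing new

Taking the union: FOLLOW(D) = { $, 'c', 'num' }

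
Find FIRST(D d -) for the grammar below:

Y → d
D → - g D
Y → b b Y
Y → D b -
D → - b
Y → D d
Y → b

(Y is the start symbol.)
{ '-' }

FIRST sets of the non-terminals involved (from the grammar, by fixed-point iteration):
  FIRST(D) = { '-' }

To compute FIRST(D d -), process the symbols left to right:
Symbol D is a non-terminal. Add FIRST(D) \ {ε} = { '-' }
D is not nullable (ε ∉ FIRST(D)), so stop here.
FIRST(D d -) = { '-' }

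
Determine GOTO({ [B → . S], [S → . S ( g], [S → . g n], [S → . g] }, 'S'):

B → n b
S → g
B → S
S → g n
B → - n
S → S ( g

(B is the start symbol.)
GOTO(I, 'S') = CLOSURE({ [A → αX.β] : [A → α.Xβ] ∈ I, X = 'S' })

Items with dot before 'S', with the dot advanced:
  [B → . S] → [B → S .]
  [S → . S ( g] → [S → S . ( g]
Closure adds nothing (no advanced item has the dot before a non-terminal).

GOTO = { [B → S .], [S → S . ( g] }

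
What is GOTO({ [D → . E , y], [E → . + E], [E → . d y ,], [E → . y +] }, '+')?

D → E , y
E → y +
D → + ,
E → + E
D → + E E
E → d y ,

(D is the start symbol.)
{ [E → + . E], [E → . + E], [E → . d y ,], [E → . y +] }

GOTO(I, '+') = CLOSURE({ [A → αX.β] : [A → α.Xβ] ∈ I, X = '+' })

Items with dot before '+', with the dot advanced:
  [E → . + E] → [E → + . E]
Closure of the advanced items:
  [E → + . E] has the dot before E: add [E → . y +], [E → . + E], [E → . d y ,]

GOTO = { [E → + . E], [E → . + E], [E → . d y ,], [E → . y +] }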